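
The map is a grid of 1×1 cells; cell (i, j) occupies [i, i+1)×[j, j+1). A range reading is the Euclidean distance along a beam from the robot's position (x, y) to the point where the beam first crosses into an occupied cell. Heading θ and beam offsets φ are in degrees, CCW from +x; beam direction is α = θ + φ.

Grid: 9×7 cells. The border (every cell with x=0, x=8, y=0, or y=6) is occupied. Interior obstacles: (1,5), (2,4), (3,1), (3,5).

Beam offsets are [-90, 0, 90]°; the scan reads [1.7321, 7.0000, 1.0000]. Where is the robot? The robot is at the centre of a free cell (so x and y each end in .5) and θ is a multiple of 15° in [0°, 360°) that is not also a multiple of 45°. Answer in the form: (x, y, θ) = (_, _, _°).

(x, y, θ) = (1.5, 2.5, 30°)

The pose lattice has 31·16 = 496 candidates. Test each by forward raycasting.
  (2.5, 2.5, 150°): beam 1 = 2.8868 ≠ 1.7321 ✗
  (5.5, 3.5, 75°): beam 1 = 2.5882 ≠ 1.7321 ✗
  (3.5, 2.5, 330°): beam 1 = 0.5774 ≠ 1.7321 ✗
  …
  (1.5, 2.5, 30°): r_1=1.7321, r_2=7.0000, r_3=1.0000 — all match ✓
No second candidate reproduces the full scan.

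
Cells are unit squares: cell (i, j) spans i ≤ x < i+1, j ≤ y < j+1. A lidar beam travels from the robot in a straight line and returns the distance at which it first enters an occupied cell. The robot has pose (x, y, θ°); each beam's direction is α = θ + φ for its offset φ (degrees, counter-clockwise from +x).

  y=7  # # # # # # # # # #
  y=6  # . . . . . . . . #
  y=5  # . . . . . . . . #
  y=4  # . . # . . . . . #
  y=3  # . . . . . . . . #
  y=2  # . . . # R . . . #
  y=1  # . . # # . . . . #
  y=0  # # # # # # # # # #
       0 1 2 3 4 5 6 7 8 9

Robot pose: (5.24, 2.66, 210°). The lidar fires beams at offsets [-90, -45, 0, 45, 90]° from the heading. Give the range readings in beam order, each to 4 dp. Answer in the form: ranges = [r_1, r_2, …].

beam 1: φ=-90°, α=120°
  cosα=-0.5000 sinα=0.8660 | (5,2) | tMaxX 0.4800 tMaxY 0.3926 | tΔX 2.0000 tΔY 1.1547
    t=0.3926 [y] (5,3)
    t=0.4800 [x] (4,3)
    t=1.5473 [y] (4,4)
    t=2.4800 [x] (3,4) — stop
  → r_1 = 2.4800
beam 2: φ=-45°, α=165°
  cosα=-0.9659 sinα=0.2588 | (5,2) | tMaxX 0.2485 tMaxY 1.3137 | tΔX 1.0353 tΔY 3.8637
    t=0.2485 [x] (4,2) — stop
  → r_2 = 0.2485
beam 3: φ=0°, α=210°
  cosα=-0.8660 sinα=-0.5000 | (5,2) | tMaxX 0.2771 tMaxY 1.3200 | tΔX 1.1547 tΔY 2.0000
    t=0.2771 [x] (4,2) — stop
  → r_3 = 0.2771
beam 4: φ=45°, α=255°
  cosα=-0.2588 sinα=-0.9659 | (5,2) | tMaxX 0.9273 tMaxY 0.6833 | tΔX 3.8637 tΔY 1.0353
    t=0.6833 [y] (5,1)
    t=0.9273 [x] (4,1) — stop
  → r_4 = 0.9273
beam 5: φ=90°, α=300°
  cosα=0.5000 sinα=-0.8660 | (5,2) | tMaxX 1.5200 tMaxY 0.7621 | tΔX 2.0000 tΔY 1.1547
    t=0.7621 [y] (5,1)
    t=1.5200 [x] (6,1)
    t=1.9168 [y] (6,0) — stop
  → r_5 = 1.9168

ranges = [2.4800, 0.2485, 0.2771, 0.9273, 1.9168]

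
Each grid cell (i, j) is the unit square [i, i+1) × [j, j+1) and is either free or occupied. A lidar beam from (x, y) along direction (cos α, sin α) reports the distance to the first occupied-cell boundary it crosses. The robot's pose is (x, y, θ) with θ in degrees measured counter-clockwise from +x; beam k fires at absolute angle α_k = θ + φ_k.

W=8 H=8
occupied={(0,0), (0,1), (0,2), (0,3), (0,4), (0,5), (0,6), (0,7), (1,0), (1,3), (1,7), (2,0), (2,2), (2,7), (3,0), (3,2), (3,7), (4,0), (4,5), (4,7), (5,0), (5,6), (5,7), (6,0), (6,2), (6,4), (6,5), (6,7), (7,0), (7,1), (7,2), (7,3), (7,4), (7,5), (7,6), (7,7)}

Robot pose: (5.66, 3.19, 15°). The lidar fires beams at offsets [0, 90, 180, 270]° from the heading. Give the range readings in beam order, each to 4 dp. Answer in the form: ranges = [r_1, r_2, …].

ranges = [1.3873, 2.5500, 1.7186, 2.2673]

beam 1: φ=0°, α=15°
  dir = (cos 15°, sin 15°) = (0.9659, 0.2588); from cell (5,3)
  next x-line at t=0.3520, next y-line at t=3.1296; Δt_x=1.0353, Δt_y=3.8637
    x: enter (6,3) at t=0.3520
    x: enter (7,3) at t=1.3873 ← occupied
  → r_1 = 1.3873
beam 2: φ=90°, α=105°
  dir = (cos 105°, sin 105°) = (-0.2588, 0.9659); from cell (5,3)
  next x-line at t=2.5500, next y-line at t=0.8386; Δt_x=3.8637, Δt_y=1.0353
    y: enter (5,4) at t=0.8386
    y: enter (5,5) at t=1.8738
    x: enter (4,5) at t=2.5500 ← occupied
  → r_2 = 2.5500
beam 3: φ=180°, α=195°
  dir = (cos 195°, sin 195°) = (-0.9659, -0.2588); from cell (5,3)
  next x-line at t=0.6833, next y-line at t=0.7341; Δt_x=1.0353, Δt_y=3.8637
    x: enter (4,3) at t=0.6833
    y: enter (4,2) at t=0.7341
    x: enter (3,2) at t=1.7186 ← occupied
  → r_3 = 1.7186
beam 4: φ=270°, α=285°
  dir = (cos 285°, sin 285°) = (0.2588, -0.9659); from cell (5,3)
  next x-line at t=1.3137, next y-line at t=0.1967; Δt_x=3.8637, Δt_y=1.0353
    y: enter (5,2) at t=0.1967
    y: enter (5,1) at t=1.2320
    x: enter (6,1) at t=1.3137
    y: enter (6,0) at t=2.2673 ← occupied
  → r_4 = 2.2673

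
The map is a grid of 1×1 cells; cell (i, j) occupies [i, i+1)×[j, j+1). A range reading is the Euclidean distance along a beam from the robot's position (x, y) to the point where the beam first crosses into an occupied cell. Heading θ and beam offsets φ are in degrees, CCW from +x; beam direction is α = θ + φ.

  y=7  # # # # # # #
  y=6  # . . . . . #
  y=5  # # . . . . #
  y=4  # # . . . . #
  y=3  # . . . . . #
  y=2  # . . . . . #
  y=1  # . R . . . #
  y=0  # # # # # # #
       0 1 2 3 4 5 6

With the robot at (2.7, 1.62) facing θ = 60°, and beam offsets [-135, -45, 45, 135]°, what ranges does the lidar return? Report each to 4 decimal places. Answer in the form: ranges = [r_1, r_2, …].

ranges = [0.6419, 3.4164, 2.7046, 1.7600]

beam 1: φ=-135°, α=285°
  direction (0.2588, -0.9659); cell (2,1); t to first gridline: x 1.1591, y 0.6419 (then +3.8637 / +1.0353)
    (2,0) via y @ 0.6419  # hit
  → r_1 = 0.6419
beam 2: φ=-45°, α=15°
  direction (0.9659, 0.2588); cell (2,1); t to first gridline: x 0.3106, y 1.4682 (then +1.0353 / +3.8637)
    (3,1) via x @ 0.3106
    (4,1) via x @ 1.3459
    (4,2) via y @ 1.4682
    (5,2) via x @ 2.3811
    (6,2) via x @ 3.4164  # hit
  → r_2 = 3.4164
beam 3: φ=45°, α=105°
  direction (-0.2588, 0.9659); cell (2,1); t to first gridline: x 2.7046, y 0.3934 (then +3.8637 / +1.0353)
    (2,2) via y @ 0.3934
    (2,3) via y @ 1.4287
    (2,4) via y @ 2.4640
    (1,4) via x @ 2.7046  # hit
  → r_3 = 2.7046
beam 4: φ=135°, α=195°
  direction (-0.9659, -0.2588); cell (2,1); t to first gridline: x 0.7247, y 2.3955 (then +1.0353 / +3.8637)
    (1,1) via x @ 0.7247
    (0,1) via x @ 1.7600  # hit
  → r_4 = 1.7600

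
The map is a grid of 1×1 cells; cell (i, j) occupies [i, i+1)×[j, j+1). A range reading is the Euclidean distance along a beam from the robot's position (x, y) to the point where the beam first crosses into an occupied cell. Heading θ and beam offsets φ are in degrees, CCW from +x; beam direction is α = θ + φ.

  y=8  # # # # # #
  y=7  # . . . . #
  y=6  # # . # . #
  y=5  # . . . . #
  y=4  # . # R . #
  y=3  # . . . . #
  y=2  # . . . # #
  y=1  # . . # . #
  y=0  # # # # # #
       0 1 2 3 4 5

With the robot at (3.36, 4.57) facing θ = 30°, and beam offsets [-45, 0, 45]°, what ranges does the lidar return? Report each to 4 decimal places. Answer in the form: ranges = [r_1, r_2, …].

ranges = [1.6979, 1.8937, 1.4804]

beam 1: φ=-45°, α=345°
  d=(0.9659,-0.2588)  start (3,4)  tX=0.6626 tY=2.2023  stride 1/|dx|=1.0353 1/|dy|=3.8637
    cross x-line → (4,4), t=0.6626
    cross x-line → (5,4), t=1.6979 (wall)
  → r_1 = 1.6979
beam 2: φ=0°, α=30°
  d=(0.8660,0.5000)  start (3,4)  tX=0.7390 tY=0.8600  stride 1/|dx|=1.1547 1/|dy|=2.0000
    cross x-line → (4,4), t=0.7390
    cross y-line → (4,5), t=0.8600
    cross x-line → (5,5), t=1.8937 (wall)
  → r_2 = 1.8937
beam 3: φ=45°, α=75°
  d=(0.2588,0.9659)  start (3,4)  tX=2.4728 tY=0.4452  stride 1/|dx|=3.8637 1/|dy|=1.0353
    cross y-line → (3,5), t=0.4452
    cross y-line → (3,6), t=1.4804 (wall)
  → r_3 = 1.4804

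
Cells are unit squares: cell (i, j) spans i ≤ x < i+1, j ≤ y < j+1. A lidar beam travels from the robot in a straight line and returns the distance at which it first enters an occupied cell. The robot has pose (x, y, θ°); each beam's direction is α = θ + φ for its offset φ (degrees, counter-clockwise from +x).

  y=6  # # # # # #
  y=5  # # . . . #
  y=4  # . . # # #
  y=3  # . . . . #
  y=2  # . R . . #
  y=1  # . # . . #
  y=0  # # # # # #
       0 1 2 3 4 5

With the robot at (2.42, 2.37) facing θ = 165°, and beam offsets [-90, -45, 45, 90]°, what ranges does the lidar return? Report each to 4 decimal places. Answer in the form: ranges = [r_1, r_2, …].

ranges = [2.2409, 2.8400, 1.6397, 0.3831]

beam 1: φ=-90°, α=75°
  cosα=0.2588 sinα=0.9659 | (2,2) | tMaxX 2.2409 tMaxY 0.6522 | tΔX 3.8637 tΔY 1.0353
    t=0.6522 [y] (2,3)
    t=1.6875 [y] (2,4)
    t=2.2409 [x] (3,4) — stop
  → r_1 = 2.2409
beam 2: φ=-45°, α=120°
  cosα=-0.5000 sinα=0.8660 | (2,2) | tMaxX 0.8400 tMaxY 0.7275 | tΔX 2.0000 tΔY 1.1547
    t=0.7275 [y] (2,3)
    t=0.8400 [x] (1,3)
    t=1.8822 [y] (1,4)
    t=2.8400 [x] (0,4) — stop
  → r_2 = 2.8400
beam 3: φ=45°, α=210°
  cosα=-0.8660 sinα=-0.5000 | (2,2) | tMaxX 0.4850 tMaxY 0.7400 | tΔX 1.1547 tΔY 2.0000
    t=0.4850 [x] (1,2)
    t=0.7400 [y] (1,1)
    t=1.6397 [x] (0,1) — stop
  → r_3 = 1.6397
beam 4: φ=90°, α=255°
  cosα=-0.2588 sinα=-0.9659 | (2,2) | tMaxX 1.6228 tMaxY 0.3831 | tΔX 3.8637 tΔY 1.0353
    t=0.3831 [y] (2,1) — stop
  → r_4 = 0.3831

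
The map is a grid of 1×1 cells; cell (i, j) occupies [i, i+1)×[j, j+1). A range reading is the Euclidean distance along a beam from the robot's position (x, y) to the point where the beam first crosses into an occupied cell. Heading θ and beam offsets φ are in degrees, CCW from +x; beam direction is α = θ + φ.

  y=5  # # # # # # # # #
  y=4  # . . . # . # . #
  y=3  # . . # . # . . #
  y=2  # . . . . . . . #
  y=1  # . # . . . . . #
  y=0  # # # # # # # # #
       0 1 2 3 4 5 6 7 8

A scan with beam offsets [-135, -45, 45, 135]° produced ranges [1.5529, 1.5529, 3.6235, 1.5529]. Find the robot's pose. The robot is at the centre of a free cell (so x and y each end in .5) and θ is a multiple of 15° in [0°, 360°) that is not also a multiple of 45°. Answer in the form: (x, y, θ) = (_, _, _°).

Candidates: 23 free-cell centres × 16 headings = 368 poses. Raycast each; keep the one whose scan matches to 4 dp.
  (3.5, 2.5, 15°): beam 1 = 1.0000 ≠ 1.5529 ✗
  (6.5, 1.5, 195°): beam 1 = 3.0000 ≠ 1.5529 ✗
  (7.5, 3.5, 60°): beam 1 = 1.9319 ≠ 1.5529 ✗
  …
  (6.5, 2.5, 150°): r_1=1.5529, r_2=1.5529, r_3=3.6235, r_4=1.5529 — all match ✓
No second candidate reproduces the full scan.

(x, y, θ) = (6.5, 2.5, 150°)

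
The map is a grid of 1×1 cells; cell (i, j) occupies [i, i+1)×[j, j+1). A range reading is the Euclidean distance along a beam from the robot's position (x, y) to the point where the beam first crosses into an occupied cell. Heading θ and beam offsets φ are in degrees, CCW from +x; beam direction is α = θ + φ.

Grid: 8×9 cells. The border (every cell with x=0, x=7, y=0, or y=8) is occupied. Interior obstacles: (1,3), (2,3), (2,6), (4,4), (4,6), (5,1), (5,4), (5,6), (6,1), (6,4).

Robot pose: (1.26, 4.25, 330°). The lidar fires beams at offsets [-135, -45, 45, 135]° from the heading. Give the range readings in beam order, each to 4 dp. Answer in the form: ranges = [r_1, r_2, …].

beam 1: φ=-135°, α=195°
  direction (-0.9659, -0.2588); cell (1,4); t to first gridline: x 0.2692, y 0.9659 (then +1.0353 / +3.8637)
    (0,4) via x @ 0.2692  # hit
  → r_1 = 0.2692
beam 2: φ=-45°, α=285°
  direction (0.2588, -0.9659); cell (1,4); t to first gridline: x 2.8591, y 0.2588 (then +3.8637 / +1.0353)
    (1,3) via y @ 0.2588  # hit
  → r_2 = 0.2588
beam 3: φ=45°, α=15°
  direction (0.9659, 0.2588); cell (1,4); t to first gridline: x 0.7661, y 2.8978 (then +1.0353 / +3.8637)
    (2,4) via x @ 0.7661
    (3,4) via x @ 1.8014
    (4,4) via x @ 2.8367  # hit
  → r_3 = 2.8367
beam 4: φ=135°, α=105°
  direction (-0.2588, 0.9659); cell (1,4); t to first gridline: x 1.0046, y 0.7765 (then +3.8637 / +1.0353)
    (1,5) via y @ 0.7765
    (0,5) via x @ 1.0046  # hit
  → r_4 = 1.0046

ranges = [0.2692, 0.2588, 2.8367, 1.0046]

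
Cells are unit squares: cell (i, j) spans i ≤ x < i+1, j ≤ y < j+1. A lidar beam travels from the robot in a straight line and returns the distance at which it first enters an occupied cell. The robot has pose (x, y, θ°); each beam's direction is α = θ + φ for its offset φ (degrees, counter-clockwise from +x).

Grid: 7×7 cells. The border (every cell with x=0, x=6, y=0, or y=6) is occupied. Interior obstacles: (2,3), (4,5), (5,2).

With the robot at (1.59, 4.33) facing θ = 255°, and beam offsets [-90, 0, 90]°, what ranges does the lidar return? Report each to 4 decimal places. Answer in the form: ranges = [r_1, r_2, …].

beam 1: φ=-90°, α=165°
  dir = (cos 165°, sin 165°) = (-0.9659, 0.2588); from cell (1,4)
  next x-line at t=0.6108, next y-line at t=2.5887; Δt_x=1.0353, Δt_y=3.8637
    x: enter (0,4) at t=0.6108 ← occupied
  → r_1 = 0.6108
beam 2: φ=0°, α=255°
  dir = (cos 255°, sin 255°) = (-0.2588, -0.9659); from cell (1,4)
  next x-line at t=2.2796, next y-line at t=0.3416; Δt_x=3.8637, Δt_y=1.0353
    y: enter (1,3) at t=0.3416
    y: enter (1,2) at t=1.3769
    x: enter (0,2) at t=2.2796 ← occupied
  → r_2 = 2.2796
beam 3: φ=90°, α=345°
  dir = (cos 345°, sin 345°) = (0.9659, -0.2588); from cell (1,4)
  next x-line at t=0.4245, next y-line at t=1.2750; Δt_x=1.0353, Δt_y=3.8637
    x: enter (2,4) at t=0.4245
    y: enter (2,3) at t=1.2750 ← occupied
  → r_3 = 1.2750

ranges = [0.6108, 2.2796, 1.2750]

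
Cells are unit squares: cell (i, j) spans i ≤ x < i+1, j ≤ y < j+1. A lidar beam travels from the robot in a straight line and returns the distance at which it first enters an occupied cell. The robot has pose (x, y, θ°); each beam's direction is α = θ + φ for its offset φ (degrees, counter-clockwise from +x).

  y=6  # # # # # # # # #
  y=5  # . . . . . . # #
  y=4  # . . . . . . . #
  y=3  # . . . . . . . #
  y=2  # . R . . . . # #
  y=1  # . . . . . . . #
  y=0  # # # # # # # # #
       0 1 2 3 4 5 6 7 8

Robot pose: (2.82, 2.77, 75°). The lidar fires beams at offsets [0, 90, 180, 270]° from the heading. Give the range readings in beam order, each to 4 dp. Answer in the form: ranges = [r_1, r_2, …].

ranges = [3.3439, 1.8842, 1.8324, 5.3627]

beam 1: φ=0°, α=75°
  d=(0.2588,0.9659)  start (2,2)  tX=0.6955 tY=0.2381  stride 1/|dx|=3.8637 1/|dy|=1.0353
    cross y-line → (2,3), t=0.2381
    cross x-line → (3,3), t=0.6955
    cross y-line → (3,4), t=1.2734
    cross y-line → (3,5), t=2.3087
    cross y-line → (3,6), t=3.3439 (wall)
  → r_1 = 3.3439
beam 2: φ=90°, α=165°
  d=(-0.9659,0.2588)  start (2,2)  tX=0.8489 tY=0.8887  stride 1/|dx|=1.0353 1/|dy|=3.8637
    cross x-line → (1,2), t=0.8489
    cross y-line → (1,3), t=0.8887
    cross x-line → (0,3), t=1.8842 (wall)
  → r_2 = 1.8842
beam 3: φ=180°, α=255°
  d=(-0.2588,-0.9659)  start (2,2)  tX=3.1682 tY=0.7972  stride 1/|dx|=3.8637 1/|dy|=1.0353
    cross y-line → (2,1), t=0.7972
    cross y-line → (2,0), t=1.8324 (wall)
  → r_3 = 1.8324
beam 4: φ=270°, α=345°
  d=(0.9659,-0.2588)  start (2,2)  tX=0.1863 tY=2.9751  stride 1/|dx|=1.0353 1/|dy|=3.8637
    cross x-line → (3,2), t=0.1863
    cross x-line → (4,2), t=1.2216
    cross x-line → (5,2), t=2.2569
    cross y-line → (5,1), t=2.9751
    cross x-line → (6,1), t=3.2922
    cross x-line → (7,1), t=4.3275
    cross x-line → (8,1), t=5.3627 (wall)
  → r_4 = 5.3627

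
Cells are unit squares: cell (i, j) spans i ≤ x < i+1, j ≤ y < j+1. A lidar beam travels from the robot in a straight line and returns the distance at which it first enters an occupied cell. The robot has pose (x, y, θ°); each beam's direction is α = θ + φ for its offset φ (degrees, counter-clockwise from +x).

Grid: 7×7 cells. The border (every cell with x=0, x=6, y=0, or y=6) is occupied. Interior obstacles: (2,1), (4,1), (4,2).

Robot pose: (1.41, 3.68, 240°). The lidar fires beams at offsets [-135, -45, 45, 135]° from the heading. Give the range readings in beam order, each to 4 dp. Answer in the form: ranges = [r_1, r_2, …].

ranges = [1.5841, 0.4245, 2.2796, 4.7519]

beam 1: φ=-135°, α=105°
  d=(-0.2588,0.9659)  start (1,3)  tX=1.5841 tY=0.3313  stride 1/|dx|=3.8637 1/|dy|=1.0353
    cross y-line → (1,4), t=0.3313
    cross y-line → (1,5), t=1.3666
    cross x-line → (0,5), t=1.5841 (wall)
  → r_1 = 1.5841
beam 2: φ=-45°, α=195°
  d=(-0.9659,-0.2588)  start (1,3)  tX=0.4245 tY=2.6273  stride 1/|dx|=1.0353 1/|dy|=3.8637
    cross x-line → (0,3), t=0.4245 (wall)
  → r_2 = 0.4245
beam 3: φ=45°, α=285°
  d=(0.2588,-0.9659)  start (1,3)  tX=2.2796 tY=0.7040  stride 1/|dx|=3.8637 1/|dy|=1.0353
    cross y-line → (1,2), t=0.7040
    cross y-line → (1,1), t=1.7393
    cross x-line → (2,1), t=2.2796 (wall)
  → r_3 = 2.2796
beam 4: φ=135°, α=15°
  d=(0.9659,0.2588)  start (1,3)  tX=0.6108 tY=1.2364  stride 1/|dx|=1.0353 1/|dy|=3.8637
    cross x-line → (2,3), t=0.6108
    cross y-line → (2,4), t=1.2364
    cross x-line → (3,4), t=1.6461
    cross x-line → (4,4), t=2.6814
    cross x-line → (5,4), t=3.7166
    cross x-line → (6,4), t=4.7519 (wall)
  → r_4 = 4.7519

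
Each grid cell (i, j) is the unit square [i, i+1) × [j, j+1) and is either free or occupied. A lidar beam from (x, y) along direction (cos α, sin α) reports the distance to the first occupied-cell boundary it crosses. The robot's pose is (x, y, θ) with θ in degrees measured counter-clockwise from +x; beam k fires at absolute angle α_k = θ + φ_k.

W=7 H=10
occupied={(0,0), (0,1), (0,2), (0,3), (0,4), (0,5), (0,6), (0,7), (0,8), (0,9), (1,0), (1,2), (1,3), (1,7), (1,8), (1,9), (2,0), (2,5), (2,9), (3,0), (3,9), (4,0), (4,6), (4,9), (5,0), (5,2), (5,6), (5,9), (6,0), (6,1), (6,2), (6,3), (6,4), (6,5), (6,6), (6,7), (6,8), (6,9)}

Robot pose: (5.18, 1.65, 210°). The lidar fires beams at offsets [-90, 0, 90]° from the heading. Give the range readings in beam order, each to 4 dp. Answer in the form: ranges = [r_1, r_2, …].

ranges = [4.3600, 1.3000, 0.7506]

beam 1: φ=-90°, α=120°
  cosα=-0.5000 sinα=0.8660 | (5,1) | tMaxX 0.3600 tMaxY 0.4041 | tΔX 2.0000 tΔY 1.1547
    t=0.3600 [x] (4,1)
    t=0.4041 [y] (4,2)
    t=1.5588 [y] (4,3)
    t=2.3600 [x] (3,3)
    t=2.7135 [y] (3,4)
    t=3.8682 [y] (3,5)
    t=4.3600 [x] (2,5) — stop
  → r_1 = 4.3600
beam 2: φ=0°, α=210°
  cosα=-0.8660 sinα=-0.5000 | (5,1) | tMaxX 0.2078 tMaxY 1.3000 | tΔX 1.1547 tΔY 2.0000
    t=0.2078 [x] (4,1)
    t=1.3000 [y] (4,0) — stop
  → r_2 = 1.3000
beam 3: φ=90°, α=300°
  cosα=0.5000 sinα=-0.8660 | (5,1) | tMaxX 1.6400 tMaxY 0.7506 | tΔX 2.0000 tΔY 1.1547
    t=0.7506 [y] (5,0) — stop
  → r_3 = 0.7506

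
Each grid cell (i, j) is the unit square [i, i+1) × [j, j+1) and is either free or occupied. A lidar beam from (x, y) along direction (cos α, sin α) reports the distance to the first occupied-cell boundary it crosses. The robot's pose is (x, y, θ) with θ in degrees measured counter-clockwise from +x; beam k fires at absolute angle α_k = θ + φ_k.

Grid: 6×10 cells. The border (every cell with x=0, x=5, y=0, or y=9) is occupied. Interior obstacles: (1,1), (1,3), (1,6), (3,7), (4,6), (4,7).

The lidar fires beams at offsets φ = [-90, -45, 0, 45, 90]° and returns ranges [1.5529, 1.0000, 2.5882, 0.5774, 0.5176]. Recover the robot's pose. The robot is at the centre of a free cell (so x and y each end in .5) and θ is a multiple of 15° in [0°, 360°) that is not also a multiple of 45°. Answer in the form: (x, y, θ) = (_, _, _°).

(x, y, θ) = (2.5, 6.5, 105°)

Candidates: 26 free-cell centres × 16 headings = 416 poses. Raycast each; keep the one whose scan matches to 4 dp.
  (2.5, 2.5, 165°): beam 1 = 4.6587 ≠ 1.5529 ✗
  (4.5, 3.5, 255°): beam 1 = 3.6235 ≠ 1.5529 ✗
  (1.5, 7.5, 255°): beam 1 = 0.5176 ≠ 1.5529 ✗
  …
  (2.5, 6.5, 105°): r_1=1.5529, r_2=1.0000, r_3=2.5882, r_4=0.5774, r_5=0.5176 — all match ✓
No second candidate reproduces the full scan.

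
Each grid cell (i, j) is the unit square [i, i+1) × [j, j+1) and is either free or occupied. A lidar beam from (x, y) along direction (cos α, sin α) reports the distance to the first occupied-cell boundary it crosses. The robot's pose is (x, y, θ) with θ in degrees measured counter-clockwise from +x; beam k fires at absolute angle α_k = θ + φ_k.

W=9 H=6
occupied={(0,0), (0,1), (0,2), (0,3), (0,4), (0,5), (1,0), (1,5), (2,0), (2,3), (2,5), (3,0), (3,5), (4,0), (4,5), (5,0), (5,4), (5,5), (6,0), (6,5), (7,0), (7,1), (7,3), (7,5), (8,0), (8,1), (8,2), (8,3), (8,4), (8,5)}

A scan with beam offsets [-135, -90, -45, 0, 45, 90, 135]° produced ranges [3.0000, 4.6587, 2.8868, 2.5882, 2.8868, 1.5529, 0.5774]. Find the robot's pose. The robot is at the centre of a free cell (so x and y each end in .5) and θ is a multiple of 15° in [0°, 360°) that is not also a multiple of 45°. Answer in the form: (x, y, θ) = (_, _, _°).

The pose lattice has 24·16 = 384 candidates. Test each by forward raycasting.
  (6.5, 2.5, 300°): beam 1 = 3.6235 ≠ 3.0000 ✗
  (4.5, 3.5, 60°): beam 1 = 2.5882 ≠ 3.0000 ✗
  (6.5, 2.5, 60°): beam 1 = 1.5529 ≠ 3.0000 ✗
  (1.5, 3.5, 105°): beam 1 = 0.5774 ≠ 3.0000 ✗
  …
  (5.5, 3.5, 285°): r_1=3.0000, r_2=4.6587, r_3=2.8868, r_4=2.5882, r_5=2.8868, r_6=1.5529, r_7=0.5774 — all match ✓
Unique over the lattice → pose = (5.5, 3.5, 285°).

(x, y, θ) = (5.5, 3.5, 285°)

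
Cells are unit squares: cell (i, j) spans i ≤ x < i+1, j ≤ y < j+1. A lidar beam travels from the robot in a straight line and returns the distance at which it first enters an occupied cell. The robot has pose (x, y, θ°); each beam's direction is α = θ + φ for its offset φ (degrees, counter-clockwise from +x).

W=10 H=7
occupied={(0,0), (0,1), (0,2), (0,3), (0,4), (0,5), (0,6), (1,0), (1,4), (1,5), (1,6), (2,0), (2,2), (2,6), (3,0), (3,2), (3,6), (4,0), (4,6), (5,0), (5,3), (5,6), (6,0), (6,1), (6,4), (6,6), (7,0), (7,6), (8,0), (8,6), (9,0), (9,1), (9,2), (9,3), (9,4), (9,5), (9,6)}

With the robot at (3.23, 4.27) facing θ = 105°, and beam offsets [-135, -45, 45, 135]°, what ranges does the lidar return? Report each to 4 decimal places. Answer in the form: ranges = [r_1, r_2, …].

ranges = [2.0438, 1.9976, 1.4203, 1.4665]

beam 1: φ=-135°, α=330°
  dir = (cos 330°, sin 330°) = (0.8660, -0.5000); from cell (3,4)
  next x-line at t=0.8891, next y-line at t=0.5400; Δt_x=1.1547, Δt_y=2.0000
    y: enter (3,3) at t=0.5400
    x: enter (4,3) at t=0.8891
    x: enter (5,3) at t=2.0438 ← occupied
  → r_1 = 2.0438
beam 2: φ=-45°, α=60°
  dir = (cos 60°, sin 60°) = (0.5000, 0.8660); from cell (3,4)
  next x-line at t=1.5400, next y-line at t=0.8429; Δt_x=2.0000, Δt_y=1.1547
    y: enter (3,5) at t=0.8429
    x: enter (4,5) at t=1.5400
    y: enter (4,6) at t=1.9976 ← occupied
  → r_2 = 1.9976
beam 3: φ=45°, α=150°
  dir = (cos 150°, sin 150°) = (-0.8660, 0.5000); from cell (3,4)
  next x-line at t=0.2656, next y-line at t=1.4600; Δt_x=1.1547, Δt_y=2.0000
    x: enter (2,4) at t=0.2656
    x: enter (1,4) at t=1.4203 ← occupied
  → r_3 = 1.4203
beam 4: φ=135°, α=240°
  dir = (cos 240°, sin 240°) = (-0.5000, -0.8660); from cell (3,4)
  next x-line at t=0.4600, next y-line at t=0.3118; Δt_x=2.0000, Δt_y=1.1547
    y: enter (3,3) at t=0.3118
    x: enter (2,3) at t=0.4600
    y: enter (2,2) at t=1.4665 ← occupied
  → r_4 = 1.4665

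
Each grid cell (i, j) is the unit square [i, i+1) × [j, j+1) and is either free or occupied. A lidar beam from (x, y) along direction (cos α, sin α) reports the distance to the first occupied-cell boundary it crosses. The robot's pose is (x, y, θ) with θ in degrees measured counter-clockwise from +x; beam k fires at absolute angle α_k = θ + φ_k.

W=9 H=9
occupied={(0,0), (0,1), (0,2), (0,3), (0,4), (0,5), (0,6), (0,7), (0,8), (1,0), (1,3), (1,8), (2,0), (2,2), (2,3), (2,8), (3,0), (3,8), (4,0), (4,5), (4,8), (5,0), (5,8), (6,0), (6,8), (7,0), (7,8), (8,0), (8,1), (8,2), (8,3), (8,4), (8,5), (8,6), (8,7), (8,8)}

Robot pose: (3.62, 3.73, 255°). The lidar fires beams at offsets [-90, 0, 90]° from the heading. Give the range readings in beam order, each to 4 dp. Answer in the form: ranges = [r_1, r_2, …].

ranges = [0.6419, 2.8263, 4.5345]

beam 1: φ=-90°, α=165°
  cosα=-0.9659 sinα=0.2588 | (3,3) | tMaxX 0.6419 tMaxY 1.0432 | tΔX 1.0353 tΔY 3.8637
    t=0.6419 [x] (2,3) — stop
  → r_1 = 0.6419
beam 2: φ=0°, α=255°
  cosα=-0.2588 sinα=-0.9659 | (3,3) | tMaxX 2.3955 tMaxY 0.7558 | tΔX 3.8637 tΔY 1.0353
    t=0.7558 [y] (3,2)
    t=1.7910 [y] (3,1)
    t=2.3955 [x] (2,1)
    t=2.8263 [y] (2,0) — stop
  → r_2 = 2.8263
beam 3: φ=90°, α=345°
  cosα=0.9659 sinα=-0.2588 | (3,3) | tMaxX 0.3934 tMaxY 2.8205 | tΔX 1.0353 tΔY 3.8637
    t=0.3934 [x] (4,3)
    t=1.4287 [x] (5,3)
    t=2.4640 [x] (6,3)
    t=2.8205 [y] (6,2)
    t=3.4992 [x] (7,2)
    t=4.5345 [x] (8,2) — stop
  → r_3 = 4.5345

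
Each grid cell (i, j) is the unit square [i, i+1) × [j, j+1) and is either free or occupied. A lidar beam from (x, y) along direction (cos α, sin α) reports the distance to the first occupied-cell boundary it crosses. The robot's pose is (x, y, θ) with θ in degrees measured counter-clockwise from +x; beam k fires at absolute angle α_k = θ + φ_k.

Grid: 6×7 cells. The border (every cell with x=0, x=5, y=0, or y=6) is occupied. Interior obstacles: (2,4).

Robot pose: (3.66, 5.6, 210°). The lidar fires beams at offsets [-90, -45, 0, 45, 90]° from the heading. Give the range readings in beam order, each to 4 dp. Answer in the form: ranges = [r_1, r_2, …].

beam 1: φ=-90°, α=120°
  d=(-0.5000,0.8660)  start (3,5)  tX=1.3200 tY=0.4619  stride 1/|dx|=2.0000 1/|dy|=1.1547
    cross y-line → (3,6), t=0.4619 (wall)
  → r_1 = 0.4619
beam 2: φ=-45°, α=165°
  d=(-0.9659,0.2588)  start (3,5)  tX=0.6833 tY=1.5455  stride 1/|dx|=1.0353 1/|dy|=3.8637
    cross x-line → (2,5), t=0.6833
    cross y-line → (2,6), t=1.5455 (wall)
  → r_2 = 1.5455
beam 3: φ=0°, α=210°
  d=(-0.8660,-0.5000)  start (3,5)  tX=0.7621 tY=1.2000  stride 1/|dx|=1.1547 1/|dy|=2.0000
    cross x-line → (2,5), t=0.7621
    cross y-line → (2,4), t=1.2000 (wall)
  → r_3 = 1.2000
beam 4: φ=45°, α=255°
  d=(-0.2588,-0.9659)  start (3,5)  tX=2.5500 tY=0.6212  stride 1/|dx|=3.8637 1/|dy|=1.0353
    cross y-line → (3,4), t=0.6212
    cross y-line → (3,3), t=1.6564
    cross x-line → (2,3), t=2.5500
    cross y-line → (2,2), t=2.6917
    cross y-line → (2,1), t=3.7270
    cross y-line → (2,0), t=4.7623 (wall)
  → r_4 = 4.7623
beam 5: φ=90°, α=300°
  d=(0.5000,-0.8660)  start (3,5)  tX=0.6800 tY=0.6928  stride 1/|dx|=2.0000 1/|dy|=1.1547
    cross x-line → (4,5), t=0.6800
    cross y-line → (4,4), t=0.6928
    cross y-line → (4,3), t=1.8475
    cross x-line → (5,3), t=2.6800 (wall)
  → r_5 = 2.6800

ranges = [0.4619, 1.5455, 1.2000, 4.7623, 2.6800]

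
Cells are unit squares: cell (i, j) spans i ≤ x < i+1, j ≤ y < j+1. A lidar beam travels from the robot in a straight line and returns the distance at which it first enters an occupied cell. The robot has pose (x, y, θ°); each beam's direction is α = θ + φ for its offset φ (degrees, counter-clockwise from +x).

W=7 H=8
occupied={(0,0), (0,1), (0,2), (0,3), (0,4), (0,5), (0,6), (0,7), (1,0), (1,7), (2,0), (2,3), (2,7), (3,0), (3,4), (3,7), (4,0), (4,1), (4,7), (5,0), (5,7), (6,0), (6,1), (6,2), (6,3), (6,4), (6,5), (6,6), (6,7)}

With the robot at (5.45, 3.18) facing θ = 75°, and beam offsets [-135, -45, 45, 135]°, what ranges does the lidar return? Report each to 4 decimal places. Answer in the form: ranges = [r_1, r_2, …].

ranges = [1.1000, 0.6351, 4.4110, 4.3600]

beam 1: φ=-135°, α=300°
  d=(0.5000,-0.8660)  start (5,3)  tX=1.1000 tY=0.2078  stride 1/|dx|=2.0000 1/|dy|=1.1547
    cross y-line → (5,2), t=0.2078
    cross x-line → (6,2), t=1.1000 (wall)
  → r_1 = 1.1000
beam 2: φ=-45°, α=30°
  d=(0.8660,0.5000)  start (5,3)  tX=0.6351 tY=1.6400  stride 1/|dx|=1.1547 1/|dy|=2.0000
    cross x-line → (6,3), t=0.6351 (wall)
  → r_2 = 0.6351
beam 3: φ=45°, α=120°
  d=(-0.5000,0.8660)  start (5,3)  tX=0.9000 tY=0.9469  stride 1/|dx|=2.0000 1/|dy|=1.1547
    cross x-line → (4,3), t=0.9000
    cross y-line → (4,4), t=0.9469
    cross y-line → (4,5), t=2.1016
    cross x-line → (3,5), t=2.9000
    cross y-line → (3,6), t=3.2563
    cross y-line → (3,7), t=4.4110 (wall)
  → r_3 = 4.4110
beam 4: φ=135°, α=210°
  d=(-0.8660,-0.5000)  start (5,3)  tX=0.5196 tY=0.3600  stride 1/|dx|=1.1547 1/|dy|=2.0000
    cross y-line → (5,2), t=0.3600
    cross x-line → (4,2), t=0.5196
    cross x-line → (3,2), t=1.6743
    cross y-line → (3,1), t=2.3600
    cross x-line → (2,1), t=2.8290
    cross x-line → (1,1), t=3.9837
    cross y-line → (1,0), t=4.3600 (wall)
  → r_4 = 4.3600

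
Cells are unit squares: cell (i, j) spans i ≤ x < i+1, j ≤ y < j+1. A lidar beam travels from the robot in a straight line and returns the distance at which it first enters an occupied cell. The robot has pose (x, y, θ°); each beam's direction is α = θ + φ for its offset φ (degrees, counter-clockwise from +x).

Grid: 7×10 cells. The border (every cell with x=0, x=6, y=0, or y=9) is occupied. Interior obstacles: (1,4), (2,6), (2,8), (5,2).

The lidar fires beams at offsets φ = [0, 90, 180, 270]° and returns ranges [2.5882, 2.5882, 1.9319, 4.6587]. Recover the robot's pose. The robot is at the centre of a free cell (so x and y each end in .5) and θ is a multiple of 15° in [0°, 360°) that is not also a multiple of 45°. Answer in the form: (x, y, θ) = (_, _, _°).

Candidates: 36 free-cell centres × 16 headings = 576 poses. Raycast each; keep the one whose scan matches to 4 dp.
  (3.5, 2.5, 105°): beam 1 = 3.6235 ≠ 2.5882 ✗
  (1.5, 6.5, 120°): beam 1 = 1.0000 ≠ 2.5882 ✗
  (5.5, 7.5, 60°): beam 1 = 1.0000 ≠ 2.5882 ✗
  …
  (3.5, 5.5, 15°): r_1=2.5882, r_2=2.5882, r_3=1.9319, r_4=4.6587 — all match ✓
Only this pose fits every beam.

(x, y, θ) = (3.5, 5.5, 15°)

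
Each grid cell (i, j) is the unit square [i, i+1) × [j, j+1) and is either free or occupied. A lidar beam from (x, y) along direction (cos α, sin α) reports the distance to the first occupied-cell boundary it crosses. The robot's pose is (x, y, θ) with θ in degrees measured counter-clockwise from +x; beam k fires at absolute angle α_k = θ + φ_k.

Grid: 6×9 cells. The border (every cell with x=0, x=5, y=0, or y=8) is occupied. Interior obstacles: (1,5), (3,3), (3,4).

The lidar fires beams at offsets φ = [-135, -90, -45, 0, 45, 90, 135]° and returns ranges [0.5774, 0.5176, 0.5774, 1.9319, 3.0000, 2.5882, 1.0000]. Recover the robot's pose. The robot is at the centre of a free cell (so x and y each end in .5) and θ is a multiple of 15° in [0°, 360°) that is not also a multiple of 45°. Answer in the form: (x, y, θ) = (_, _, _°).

The pose lattice has 25·16 = 400 candidates. Test each by forward raycasting.
  (1.5, 2.5, 15°): beam 1 = 1.0000 ≠ 0.5774 ✗
  (2.5, 1.5, 240°): beam 1 = 3.6235 ≠ 0.5774 ✗
  (3.5, 7.5, 30°): beam 1 = 6.7293 ≠ 0.5774 ✗
  (1.5, 1.5, 255°): beam 1 = 1.0000 ≠ 0.5774 ✗
  …
  (4.5, 7.5, 165°): r_1=0.5774, r_2=0.5176, r_3=0.5774, r_4=1.9319, r_5=3.0000, r_6=2.5882, r_7=1.0000 — all match ✓
Unique over the lattice → pose = (4.5, 7.5, 165°).

(x, y, θ) = (4.5, 7.5, 165°)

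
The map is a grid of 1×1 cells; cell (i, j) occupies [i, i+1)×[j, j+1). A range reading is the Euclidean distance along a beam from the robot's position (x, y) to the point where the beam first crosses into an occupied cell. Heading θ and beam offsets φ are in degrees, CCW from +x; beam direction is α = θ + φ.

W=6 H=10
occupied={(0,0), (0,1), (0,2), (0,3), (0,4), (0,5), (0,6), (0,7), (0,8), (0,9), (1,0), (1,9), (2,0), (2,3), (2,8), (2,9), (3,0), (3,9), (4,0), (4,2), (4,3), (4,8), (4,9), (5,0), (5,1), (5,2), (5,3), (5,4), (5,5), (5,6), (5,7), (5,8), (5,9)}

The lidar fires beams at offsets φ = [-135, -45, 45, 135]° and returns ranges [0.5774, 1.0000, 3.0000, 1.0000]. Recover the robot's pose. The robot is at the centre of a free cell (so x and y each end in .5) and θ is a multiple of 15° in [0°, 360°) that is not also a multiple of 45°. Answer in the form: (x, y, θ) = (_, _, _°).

(x, y, θ) = (1.5, 2.5, 285°)

The pose lattice has 27·16 = 432 candidates. Test each by forward raycasting.
  (2.5, 5.5, 15°): beam 1 = 3.0000 ≠ 0.5774 ✗
  (1.5, 6.5, 255°): beam 1 = 1.0000 ≠ 0.5774 ✗
  (1.5, 8.5, 240°): beam 1 = 0.5176 ≠ 0.5774 ✗
  (1.5, 1.5, 60°): beam 1 = 0.5176 ≠ 0.5774 ✗
  …
  (1.5, 2.5, 285°): r_1=0.5774, r_2=1.0000, r_3=3.0000, r_4=1.0000 — all match ✓
Unique over the lattice → pose = (1.5, 2.5, 285°).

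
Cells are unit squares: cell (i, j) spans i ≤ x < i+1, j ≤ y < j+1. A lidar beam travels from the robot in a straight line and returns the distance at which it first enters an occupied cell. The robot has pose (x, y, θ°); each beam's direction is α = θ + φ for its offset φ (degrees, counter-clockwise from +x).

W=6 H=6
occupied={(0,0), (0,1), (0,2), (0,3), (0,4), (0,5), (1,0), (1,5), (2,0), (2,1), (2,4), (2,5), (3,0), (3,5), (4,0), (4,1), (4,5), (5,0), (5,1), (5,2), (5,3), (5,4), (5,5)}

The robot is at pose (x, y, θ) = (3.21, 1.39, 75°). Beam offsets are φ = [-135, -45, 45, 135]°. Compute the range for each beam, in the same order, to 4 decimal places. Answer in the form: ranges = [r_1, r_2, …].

beam 1: φ=-135°, α=300°
  cosα=0.5000 sinα=-0.8660 | (3,1) | tMaxX 1.5800 tMaxY 0.4503 | tΔX 2.0000 tΔY 1.1547
    t=0.4503 [y] (3,0) — stop
  → r_1 = 0.4503
beam 2: φ=-45°, α=30°
  cosα=0.8660 sinα=0.5000 | (3,1) | tMaxX 0.9122 tMaxY 1.2200 | tΔX 1.1547 tΔY 2.0000
    t=0.9122 [x] (4,1) — stop
  → r_2 = 0.9122
beam 3: φ=45°, α=120°
  cosα=-0.5000 sinα=0.8660 | (3,1) | tMaxX 0.4200 tMaxY 0.7044 | tΔX 2.0000 tΔY 1.1547
    t=0.4200 [x] (2,1) — stop
  → r_3 = 0.4200
beam 4: φ=135°, α=210°
  cosα=-0.8660 sinα=-0.5000 | (3,1) | tMaxX 0.2425 tMaxY 0.7800 | tΔX 1.1547 tΔY 2.0000
    t=0.2425 [x] (2,1) — stop
  → r_4 = 0.2425

ranges = [0.4503, 0.9122, 0.4200, 0.2425]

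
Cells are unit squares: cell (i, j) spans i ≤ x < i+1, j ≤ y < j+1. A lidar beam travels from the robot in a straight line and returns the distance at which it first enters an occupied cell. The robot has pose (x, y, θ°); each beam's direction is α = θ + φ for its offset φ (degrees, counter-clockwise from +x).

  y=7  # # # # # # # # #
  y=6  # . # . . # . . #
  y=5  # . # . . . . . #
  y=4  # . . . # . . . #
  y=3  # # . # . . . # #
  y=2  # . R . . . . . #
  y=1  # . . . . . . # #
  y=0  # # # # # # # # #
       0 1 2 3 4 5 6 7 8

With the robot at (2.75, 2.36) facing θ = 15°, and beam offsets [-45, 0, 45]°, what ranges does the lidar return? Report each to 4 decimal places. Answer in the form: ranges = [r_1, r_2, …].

beam 1: φ=-45°, α=330°
  direction (0.8660, -0.5000); cell (2,2); t to first gridline: x 0.2887, y 0.7200 (then +1.1547 / +2.0000)
    (3,2) via x @ 0.2887
    (3,1) via y @ 0.7200
    (4,1) via x @ 1.4434
    (5,1) via x @ 2.5981
    (5,0) via y @ 2.7200  # hit
  → r_1 = 2.7200
beam 2: φ=0°, α=15°
  direction (0.9659, 0.2588); cell (2,2); t to first gridline: x 0.2588, y 2.4728 (then +1.0353 / +3.8637)
    (3,2) via x @ 0.2588
    (4,2) via x @ 1.2941
    (5,2) via x @ 2.3294
    (5,3) via y @ 2.4728
    (6,3) via x @ 3.3646
    (7,3) via x @ 4.3999  # hit
  → r_2 = 4.3999
beam 3: φ=45°, α=60°
  direction (0.5000, 0.8660); cell (2,2); t to first gridline: x 0.5000, y 0.7390 (then +2.0000 / +1.1547)
    (3,2) via x @ 0.5000
    (3,3) via y @ 0.7390  # hit
  → r_3 = 0.7390

ranges = [2.7200, 4.3999, 0.7390]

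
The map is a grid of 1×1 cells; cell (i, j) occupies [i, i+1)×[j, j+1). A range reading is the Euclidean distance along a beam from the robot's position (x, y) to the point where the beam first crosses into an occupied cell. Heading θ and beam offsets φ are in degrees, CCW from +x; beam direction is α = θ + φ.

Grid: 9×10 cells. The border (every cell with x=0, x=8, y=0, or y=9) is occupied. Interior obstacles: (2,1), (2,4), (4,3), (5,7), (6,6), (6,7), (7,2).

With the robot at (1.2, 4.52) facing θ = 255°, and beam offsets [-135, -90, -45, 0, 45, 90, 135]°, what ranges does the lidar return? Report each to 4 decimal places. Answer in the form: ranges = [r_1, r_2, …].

beam 1: φ=-135°, α=120°
  direction (-0.5000, 0.8660); cell (1,4); t to first gridline: x 0.4000, y 0.5543 (then +2.0000 / +1.1547)
    (0,4) via x @ 0.4000  # hit
  → r_1 = 0.4000
beam 2: φ=-90°, α=165°
  direction (-0.9659, 0.2588); cell (1,4); t to first gridline: x 0.2071, y 1.8546 (then +1.0353 / +3.8637)
    (0,4) via x @ 0.2071  # hit
  → r_2 = 0.2071
beam 3: φ=-45°, α=210°
  direction (-0.8660, -0.5000); cell (1,4); t to first gridline: x 0.2309, y 1.0400 (then +1.1547 / +2.0000)
    (0,4) via x @ 0.2309  # hit
  → r_3 = 0.2309
beam 4: φ=0°, α=255°
  direction (-0.2588, -0.9659); cell (1,4); t to first gridline: x 0.7727, y 0.5383 (then +3.8637 / +1.0353)
    (1,3) via y @ 0.5383
    (0,3) via x @ 0.7727  # hit
  → r_4 = 0.7727
beam 5: φ=45°, α=300°
  direction (0.5000, -0.8660); cell (1,4); t to first gridline: x 1.6000, y 0.6004 (then +2.0000 / +1.1547)
    (1,3) via y @ 0.6004
    (2,3) via x @ 1.6000
    (2,2) via y @ 1.7551
    (2,1) via y @ 2.9098  # hit
  → r_5 = 2.9098
beam 6: φ=90°, α=345°
  direction (0.9659, -0.2588); cell (1,4); t to first gridline: x 0.8282, y 2.0091 (then +1.0353 / +3.8637)
    (2,4) via x @ 0.8282  # hit
  → r_6 = 0.8282
beam 7: φ=135°, α=30°
  direction (0.8660, 0.5000); cell (1,4); t to first gridline: x 0.9238, y 0.9600 (then +1.1547 / +2.0000)
    (2,4) via x @ 0.9238  # hit
  → r_7 = 0.9238

ranges = [0.4000, 0.2071, 0.2309, 0.7727, 2.9098, 0.8282, 0.9238]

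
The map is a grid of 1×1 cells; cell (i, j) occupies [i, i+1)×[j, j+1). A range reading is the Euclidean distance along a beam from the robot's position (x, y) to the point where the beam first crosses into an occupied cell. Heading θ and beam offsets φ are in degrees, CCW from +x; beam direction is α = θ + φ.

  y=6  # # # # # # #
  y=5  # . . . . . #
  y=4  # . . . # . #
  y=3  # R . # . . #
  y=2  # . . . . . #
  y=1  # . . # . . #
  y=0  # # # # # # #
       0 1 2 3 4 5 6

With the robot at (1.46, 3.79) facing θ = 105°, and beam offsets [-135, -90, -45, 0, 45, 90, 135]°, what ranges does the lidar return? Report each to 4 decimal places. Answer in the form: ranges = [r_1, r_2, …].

ranges = [5.2423, 2.6296, 2.5519, 1.7773, 0.5312, 0.4762, 0.9200]

beam 1: φ=-135°, α=330°
  dir = (cos 330°, sin 330°) = (0.8660, -0.5000); from cell (1,3)
  next x-line at t=0.6235, next y-line at t=1.5800; Δt_x=1.1547, Δt_y=2.0000
    x: enter (2,3) at t=0.6235
    y: enter (2,2) at t=1.5800
    x: enter (3,2) at t=1.7782
    x: enter (4,2) at t=2.9329
    y: enter (4,1) at t=3.5800
    x: enter (5,1) at t=4.0876
    x: enter (6,1) at t=5.2423 ← occupied
  → r_1 = 5.2423
beam 2: φ=-90°, α=15°
  dir = (cos 15°, sin 15°) = (0.9659, 0.2588); from cell (1,3)
  next x-line at t=0.5590, next y-line at t=0.8114; Δt_x=1.0353, Δt_y=3.8637
    x: enter (2,3) at t=0.5590
    y: enter (2,4) at t=0.8114
    x: enter (3,4) at t=1.5943
    x: enter (4,4) at t=2.6296 ← occupied
  → r_2 = 2.6296
beam 3: φ=-45°, α=60°
  dir = (cos 60°, sin 60°) = (0.5000, 0.8660); from cell (1,3)
  next x-line at t=1.0800, next y-line at t=0.2425; Δt_x=2.0000, Δt_y=1.1547
    y: enter (1,4) at t=0.2425
    x: enter (2,4) at t=1.0800
    y: enter (2,5) at t=1.3972
    y: enter (2,6) at t=2.5519 ← occupied
  → r_3 = 2.5519
beam 4: φ=0°, α=105°
  dir = (cos 105°, sin 105°) = (-0.2588, 0.9659); from cell (1,3)
  next x-line at t=1.7773, next y-line at t=0.2174; Δt_x=3.8637, Δt_y=1.0353
    y: enter (1,4) at t=0.2174
    y: enter (1,5) at t=1.2527
    x: enter (0,5) at t=1.7773 ← occupied
  → r_4 = 1.7773
beam 5: φ=45°, α=150°
  dir = (cos 150°, sin 150°) = (-0.8660, 0.5000); from cell (1,3)
  next x-line at t=0.5312, next y-line at t=0.4200; Δt_x=1.1547, Δt_y=2.0000
    y: enter (1,4) at t=0.4200
    x: enter (0,4) at t=0.5312 ← occupied
  → r_5 = 0.5312
beam 6: φ=90°, α=195°
  dir = (cos 195°, sin 195°) = (-0.9659, -0.2588); from cell (1,3)
  next x-line at t=0.4762, next y-line at t=3.0523; Δt_x=1.0353, Δt_y=3.8637
    x: enter (0,3) at t=0.4762 ← occupied
  → r_6 = 0.4762
beam 7: φ=135°, α=240°
  dir = (cos 240°, sin 240°) = (-0.5000, -0.8660); from cell (1,3)
  next x-line at t=0.9200, next y-line at t=0.9122; Δt_x=2.0000, Δt_y=1.1547
    y: enter (1,2) at t=0.9122
    x: enter (0,2) at t=0.9200 ← occupied
  → r_7 = 0.9200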